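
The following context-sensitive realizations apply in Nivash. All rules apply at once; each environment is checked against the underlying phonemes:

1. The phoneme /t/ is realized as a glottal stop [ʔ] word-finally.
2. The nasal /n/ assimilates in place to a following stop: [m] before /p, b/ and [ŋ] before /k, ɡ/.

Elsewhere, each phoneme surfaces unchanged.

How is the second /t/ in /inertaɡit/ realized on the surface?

[ʔ]

/t/ (word-final): word-finally, so rule 1 applies → [ʔ].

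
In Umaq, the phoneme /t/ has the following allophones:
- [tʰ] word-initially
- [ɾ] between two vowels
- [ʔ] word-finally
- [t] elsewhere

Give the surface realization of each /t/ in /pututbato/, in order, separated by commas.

[ɾ], [t], [ɾ]

Occurrence 1 (position 3): between two vowels → [ɾ].
Occurrence 2 (position 5): no conditioning environment matches → elsewhere allophone [t].
Occurrence 3 (position 8): between two vowels → [ɾ].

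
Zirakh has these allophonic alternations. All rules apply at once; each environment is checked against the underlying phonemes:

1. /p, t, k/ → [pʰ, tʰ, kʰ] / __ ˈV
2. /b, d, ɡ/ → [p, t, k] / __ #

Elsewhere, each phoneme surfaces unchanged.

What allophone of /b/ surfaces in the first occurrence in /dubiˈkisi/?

/b/ (between /u/ and /i/): rule 2 targets it, but not word-finally → unchanged [b].

[b]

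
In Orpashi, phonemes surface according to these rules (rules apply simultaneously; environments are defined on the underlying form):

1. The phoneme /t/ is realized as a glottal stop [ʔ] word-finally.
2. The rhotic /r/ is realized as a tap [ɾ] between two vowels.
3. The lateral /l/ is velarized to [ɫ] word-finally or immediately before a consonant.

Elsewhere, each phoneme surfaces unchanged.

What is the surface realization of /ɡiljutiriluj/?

Rule 3 applies to /l/ (between /i/ and /j/: word-finally or immediately before a consonant) → [ɫ].
/t/ (between /u/ and /i/) is in the target of rule 1 but the environment (word-finally) is not met → [t].
Rule 2 applies to /r/ (between /i/ and /i/: between two vowels) → [ɾ].
/l/ — between /i/ and /u/; rule 3 does not apply here → [l].

[ɡiɫjutiɾiluj]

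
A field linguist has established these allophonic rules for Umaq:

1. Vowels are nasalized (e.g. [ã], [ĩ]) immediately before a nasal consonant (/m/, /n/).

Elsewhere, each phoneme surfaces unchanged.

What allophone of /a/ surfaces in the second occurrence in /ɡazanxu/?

Rule 1 applies to /a/ (between /z/ and /n/: before a nasal consonant) → [ã].

[ã]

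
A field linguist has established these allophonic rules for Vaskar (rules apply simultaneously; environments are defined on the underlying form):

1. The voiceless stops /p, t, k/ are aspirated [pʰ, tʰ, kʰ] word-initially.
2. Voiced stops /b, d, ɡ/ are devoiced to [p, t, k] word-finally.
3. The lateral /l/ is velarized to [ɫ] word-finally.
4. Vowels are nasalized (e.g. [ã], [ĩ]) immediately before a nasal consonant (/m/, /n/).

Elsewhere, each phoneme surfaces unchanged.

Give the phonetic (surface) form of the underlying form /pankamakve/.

[pʰãnkãmakve]

/p/ (word-initial) occurs word-initially → [pʰ] by rule 1.
/a/ (between /p/ and /n/) occurs before a nasal consonant → [ã] by rule 4.
/n/ — not in any rule's target class → [n].
/k/ (between /n/ and /a/) is in the target of rule 1 but the environment (word-initially) is not met → [k].
/a/ (between /k/ and /m/) occurs before a nasal consonant → [ã] by rule 4.
/m/ stays [m].
/a/ (between /m/ and /k/): rule 4 targets it, but not before a nasal consonant → unchanged [a].
/k/ (between /a/ and /v/) is in the target of rule 1 but the environment (word-initially) is not met → [k].
/v/ — not in any rule's target class → [v].
/e/ (word-final): rule 4 targets it, but not before a nasal consonant → unchanged [e].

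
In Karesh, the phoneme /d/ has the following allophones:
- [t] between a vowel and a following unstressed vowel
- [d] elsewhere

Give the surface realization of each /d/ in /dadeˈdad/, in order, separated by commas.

[d], [t], [d], [d]

Occurrence 1 (position 1): no conditioning environment matches → elsewhere allophone [d].
Occurrence 2 (position 3): between a vowel and a following unstressed vowel → [t].
Occurrence 3 (position 5): no conditioning environment matches → elsewhere allophone [d].
Occurrence 4 (position 7): no conditioning environment matches → elsewhere allophone [d].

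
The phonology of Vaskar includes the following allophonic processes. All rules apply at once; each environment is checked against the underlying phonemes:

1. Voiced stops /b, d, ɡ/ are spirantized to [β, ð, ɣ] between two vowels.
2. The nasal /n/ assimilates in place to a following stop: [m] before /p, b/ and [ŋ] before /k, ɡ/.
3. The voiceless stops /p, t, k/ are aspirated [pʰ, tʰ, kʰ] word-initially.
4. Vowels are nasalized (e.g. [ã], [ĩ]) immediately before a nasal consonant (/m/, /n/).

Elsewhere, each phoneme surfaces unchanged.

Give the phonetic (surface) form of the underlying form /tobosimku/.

/t/ meets the environment for rule 3 (word-initially) → [tʰ].
/o/ (between /t/ and /b/) fails the environment for rule 4, so it stays [o].
/b/ (between /o/ and /o/) occurs between two vowels → [β] by rule 1.
/o/ (between /b/ and /s/) is in the target of rule 4 but the environment (before a nasal consonant) is not met → [o].
/s/ (between /o/ and /i/): no rule targets it → [s].
/i/ meets the environment for rule 4 (before a nasal consonant) → [ĩ].
/m/ (between /i/ and /k/): no rule targets it → [m].
/k/ — between /m/ and /u/; rule 3 does not apply here → [k].
/u/ (word-final) fails the environment for rule 4, so it stays [u].

[tʰoβosĩmku]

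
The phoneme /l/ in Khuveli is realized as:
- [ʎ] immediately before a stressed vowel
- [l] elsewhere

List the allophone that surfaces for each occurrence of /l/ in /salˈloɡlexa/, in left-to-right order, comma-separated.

[l], [ʎ], [l]

Occurrence 1 (position 3): no conditioning environment matches → elsewhere allophone [l].
Occurrence 2 (position 4): immediately before a stressed vowel → [ʎ].
Occurrence 3 (position 7): no conditioning environment matches → elsewhere allophone [l].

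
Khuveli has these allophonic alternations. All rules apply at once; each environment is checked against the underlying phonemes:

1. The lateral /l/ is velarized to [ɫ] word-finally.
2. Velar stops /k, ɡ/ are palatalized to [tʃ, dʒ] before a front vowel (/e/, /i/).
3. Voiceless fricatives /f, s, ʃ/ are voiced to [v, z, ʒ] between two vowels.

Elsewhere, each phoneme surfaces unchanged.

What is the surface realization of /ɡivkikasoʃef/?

[dʒivtʃikazoʒef]

/ɡ/ (word-initial) occurs before a front vowel → [dʒ] by rule 2.
/i/ (between /ɡ/ and /v/): no rule targets it → [i].
/v/ (between /i/ and /k/): no rule targets it → [v].
/k/ meets the environment for rule 2 (before a front vowel) → [tʃ].
/i/ (between /k/ and /k/): no rule targets it → [i].
/k/ (between /i/ and /a/): rule 2 targets it, but not before a front vowel → unchanged [k].
/a/ (between /k/ and /s/): no rule targets it → [a].
/s/ meets the environment for rule 3 (between two vowels) → [z].
/o/ (between /s/ and /ʃ/): no rule targets it → [o].
/ʃ/ — between /o/ and /e/, between two vowels — surfaces as [ʒ] (rule 3).
/e/ stays [e].
/f/ (word-final) fails the environment for rule 3, so it stays [f].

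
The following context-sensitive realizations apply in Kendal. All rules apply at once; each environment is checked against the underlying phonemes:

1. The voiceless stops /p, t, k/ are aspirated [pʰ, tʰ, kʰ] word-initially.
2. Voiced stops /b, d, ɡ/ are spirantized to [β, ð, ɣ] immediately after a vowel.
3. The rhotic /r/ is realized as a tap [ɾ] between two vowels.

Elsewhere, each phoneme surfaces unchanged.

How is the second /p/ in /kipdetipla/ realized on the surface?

[p]

/p/ (between /i/ and /l/): rule 1 targets it, but not word-initially → unchanged [p].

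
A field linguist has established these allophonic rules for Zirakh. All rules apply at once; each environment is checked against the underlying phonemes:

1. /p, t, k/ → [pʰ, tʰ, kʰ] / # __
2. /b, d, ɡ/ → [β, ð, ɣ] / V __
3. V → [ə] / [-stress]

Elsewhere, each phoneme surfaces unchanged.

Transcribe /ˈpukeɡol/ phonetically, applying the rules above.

[ˈpʰukəɣəl]

/p/ (word-initial): word-initially, so rule 1 applies → [pʰ].
/u/ (between /p/ and /k/) is in the target of rule 3 but the environment (in an unstressed syllable) is not met → [u].
/k/ — between /u/ and /e/; rule 1 does not apply here → [k].
Rule 3 applies to /e/ (between /k/ and /ɡ/: in an unstressed syllable) → [ə].
Rule 2 applies to /ɡ/ (between /e/ and /o/: immediately after a vowel) → [ɣ].
/o/ — between /ɡ/ and /l/, in an unstressed syllable — surfaces as [ə] (rule 3).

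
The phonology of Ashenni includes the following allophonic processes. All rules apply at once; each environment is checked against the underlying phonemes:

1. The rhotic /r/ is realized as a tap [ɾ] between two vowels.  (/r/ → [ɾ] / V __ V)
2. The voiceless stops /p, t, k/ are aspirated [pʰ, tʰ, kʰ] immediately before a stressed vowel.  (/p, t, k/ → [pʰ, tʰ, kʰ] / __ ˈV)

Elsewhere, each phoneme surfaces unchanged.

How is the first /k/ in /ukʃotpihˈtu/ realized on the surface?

/k/ (between /u/ and /ʃ/) fails the environment for rule 2, so it stays [k].

[k]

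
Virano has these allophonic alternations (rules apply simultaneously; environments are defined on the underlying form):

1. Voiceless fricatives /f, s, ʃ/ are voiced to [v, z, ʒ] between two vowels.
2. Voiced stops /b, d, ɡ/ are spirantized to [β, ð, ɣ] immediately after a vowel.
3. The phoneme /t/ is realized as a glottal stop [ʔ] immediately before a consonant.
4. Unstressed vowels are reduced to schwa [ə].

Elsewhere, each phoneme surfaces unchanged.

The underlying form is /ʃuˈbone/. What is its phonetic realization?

[ʃəˈβonə]

/ʃ/ — word-initial; rule 1 does not apply here → [ʃ].
/u/ meets the environment for rule 4 (in an unstressed syllable) → [ə].
/b/ meets the environment for rule 2 (immediately after a vowel) → [β].
/o/ (between /b/ and /n/): rule 4 targets it, but not in an unstressed syllable → unchanged [o].
/n/ (between /o/ and /e/) is unaffected → [n].
/e/ meets the environment for rule 4 (in an unstressed syllable) → [ə].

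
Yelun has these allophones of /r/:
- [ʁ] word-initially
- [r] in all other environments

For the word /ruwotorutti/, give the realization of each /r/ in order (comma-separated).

[ʁ], [r]

Occurrence 1 (position 1): word-initially → [ʁ].
Occurrence 2 (position 7): no conditioning environment matches → elsewhere allophone [r].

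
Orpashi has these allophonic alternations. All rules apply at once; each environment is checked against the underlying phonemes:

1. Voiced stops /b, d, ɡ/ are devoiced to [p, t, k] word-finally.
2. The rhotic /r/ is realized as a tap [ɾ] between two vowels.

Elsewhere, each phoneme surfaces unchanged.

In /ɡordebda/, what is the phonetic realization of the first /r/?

/r/ (between /o/ and /d/) fails the environment for rule 2, so it stays [r].

[r]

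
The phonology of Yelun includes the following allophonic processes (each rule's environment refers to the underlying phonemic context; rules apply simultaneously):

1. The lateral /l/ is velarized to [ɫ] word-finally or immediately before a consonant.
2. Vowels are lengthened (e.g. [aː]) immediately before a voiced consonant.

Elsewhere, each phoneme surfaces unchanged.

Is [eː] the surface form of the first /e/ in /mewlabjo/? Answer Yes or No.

Rule 2 applies to /e/ (between /m/ and /w/: before a voiced consonant) → [eː].
The actual realization is [eː], which matches [eː].

Yes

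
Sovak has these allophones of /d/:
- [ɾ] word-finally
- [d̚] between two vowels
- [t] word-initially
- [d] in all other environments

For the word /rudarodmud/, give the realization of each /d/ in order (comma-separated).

Occurrence 1 (position 3): between two vowels → [d̚].
Occurrence 2 (position 7): no conditioning environment matches → elsewhere allophone [d].
Occurrence 3 (position 10): word-finally → [ɾ].

[d̚], [d], [ɾ]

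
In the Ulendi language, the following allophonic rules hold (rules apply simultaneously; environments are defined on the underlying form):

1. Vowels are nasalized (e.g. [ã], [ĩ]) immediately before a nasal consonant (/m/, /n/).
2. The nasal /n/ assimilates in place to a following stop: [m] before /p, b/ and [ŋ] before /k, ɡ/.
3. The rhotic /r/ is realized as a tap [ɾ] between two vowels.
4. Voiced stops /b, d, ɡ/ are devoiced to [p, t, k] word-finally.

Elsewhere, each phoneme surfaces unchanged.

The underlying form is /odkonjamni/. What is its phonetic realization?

/o/ (word-initial): rule 1 targets it, but not before a nasal consonant → unchanged [o].
/d/ (between /o/ and /k/): rule 4 targets it, but not word-finally → unchanged [d].
/o/ meets the environment for rule 1 (before a nasal consonant) → [õ].
/n/ — between /o/ and /j/; rule 2 does not apply here → [n].
/a/ — between /j/ and /m/, before a nasal consonant — surfaces as [ã] (rule 1).
/n/ (between /m/ and /i/): rule 2 targets it, but not before a labial or velar stop → unchanged [n].
/i/ (word-final) fails the environment for rule 1, so it stays [i].

[odkõnjãmni]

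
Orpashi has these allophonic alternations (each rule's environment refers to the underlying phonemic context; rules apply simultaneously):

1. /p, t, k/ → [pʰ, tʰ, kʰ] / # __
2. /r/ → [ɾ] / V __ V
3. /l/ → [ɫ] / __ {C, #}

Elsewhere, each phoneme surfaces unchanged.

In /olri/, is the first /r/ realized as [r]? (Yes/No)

/r/ (between /l/ and /i/) fails the environment for rule 2, so it stays [r].
The actual realization is [r], which matches [r].

Yes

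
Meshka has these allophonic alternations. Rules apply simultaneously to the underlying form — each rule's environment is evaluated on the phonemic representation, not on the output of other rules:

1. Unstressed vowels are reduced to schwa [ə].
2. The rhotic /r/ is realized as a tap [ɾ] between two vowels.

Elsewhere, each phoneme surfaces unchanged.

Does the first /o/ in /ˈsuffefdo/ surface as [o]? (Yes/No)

No

/o/ (word-final) occurs in an unstressed syllable → [ə] by rule 1.
The actual realization is [ə], not [o].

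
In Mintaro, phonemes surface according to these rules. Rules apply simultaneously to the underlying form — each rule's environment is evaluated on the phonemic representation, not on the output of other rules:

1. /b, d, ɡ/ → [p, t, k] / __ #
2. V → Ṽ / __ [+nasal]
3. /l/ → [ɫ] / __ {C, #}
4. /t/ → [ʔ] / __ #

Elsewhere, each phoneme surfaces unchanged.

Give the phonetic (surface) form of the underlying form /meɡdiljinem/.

[meɡdiɫjĩnẽm]

/m/ (word-initial) is unaffected → [m].
/e/ (between /m/ and /ɡ/): rule 2 targets it, but not before a nasal consonant → unchanged [e].
/ɡ/ — between /e/ and /d/; rule 1 does not apply here → [ɡ].
/d/ — between /ɡ/ and /i/; rule 1 does not apply here → [d].
/i/ (between /d/ and /l/) fails the environment for rule 2, so it stays [i].
/l/ meets the environment for rule 3 (word-finally or immediately before a consonant) → [ɫ].
/j/ (between /l/ and /i/) is unaffected → [j].
/i/ meets the environment for rule 2 (before a nasal consonant) → [ĩ].
/n/ (between /i/ and /e/): no rule targets it → [n].
/e/ — between /n/ and /m/, before a nasal consonant — surfaces as [ẽ] (rule 2).
/m/ stays [m].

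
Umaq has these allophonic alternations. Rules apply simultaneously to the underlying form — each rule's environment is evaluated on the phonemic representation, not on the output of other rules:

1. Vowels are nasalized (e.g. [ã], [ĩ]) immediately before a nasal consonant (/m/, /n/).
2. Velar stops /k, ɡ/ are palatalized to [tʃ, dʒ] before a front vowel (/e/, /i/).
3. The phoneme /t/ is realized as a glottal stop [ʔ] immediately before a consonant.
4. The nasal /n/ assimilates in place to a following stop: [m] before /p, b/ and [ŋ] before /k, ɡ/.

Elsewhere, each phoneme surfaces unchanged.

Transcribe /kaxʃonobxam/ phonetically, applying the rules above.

[kaxʃõnobxãm]

/k/ (word-initial) fails the environment for rule 2, so it stays [k].
/a/ — between /k/ and /x/; rule 1 does not apply here → [a].
/x/ (between /a/ and /ʃ/): no rule targets it → [x].
/ʃ/ — not in any rule's target class → [ʃ].
/o/ — between /ʃ/ and /n/, before a nasal consonant — surfaces as [õ] (rule 1).
/n/ (between /o/ and /o/) fails the environment for rule 4, so it stays [n].
/o/ (between /n/ and /b/) fails the environment for rule 1, so it stays [o].
/b/ — not in any rule's target class → [b].
/x/ (between /b/ and /a/): no rule targets it → [x].
Rule 1 applies to /a/ (between /x/ and /m/: before a nasal consonant) → [ã].
/m/ — not in any rule's target class → [m].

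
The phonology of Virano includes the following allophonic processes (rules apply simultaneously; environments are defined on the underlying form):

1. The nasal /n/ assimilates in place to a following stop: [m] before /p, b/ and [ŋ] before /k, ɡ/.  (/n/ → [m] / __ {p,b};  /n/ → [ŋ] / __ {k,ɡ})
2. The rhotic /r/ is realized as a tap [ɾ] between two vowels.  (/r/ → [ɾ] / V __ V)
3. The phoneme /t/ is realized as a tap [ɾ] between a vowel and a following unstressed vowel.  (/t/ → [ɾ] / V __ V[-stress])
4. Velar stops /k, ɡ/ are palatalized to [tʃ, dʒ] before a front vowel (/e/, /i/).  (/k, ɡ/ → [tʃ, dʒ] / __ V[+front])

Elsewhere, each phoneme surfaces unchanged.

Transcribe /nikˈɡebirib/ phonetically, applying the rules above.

/n/ (word-initial) fails the environment for rule 1, so it stays [n].
/i/ (between /n/ and /k/): no rule targets it → [i].
/k/ (between /i/ and /ɡ/) is in the target of rule 4 but the environment (before a front vowel) is not met → [k].
Rule 4 applies to /ɡ/ (between /k/ and /e/: before a front vowel) → [dʒ].
/e/ (between /ɡ/ and /b/) is unaffected → [e].
/b/ — not in any rule's target class → [b].
/i/ (between /b/ and /r/) is unaffected → [i].
/r/ (between /i/ and /i/): between two vowels, so rule 2 applies → [ɾ].
/i/ (between /r/ and /b/) is unaffected → [i].
/b/ (word-final): no rule targets it → [b].

[nikˈdʒebiɾib]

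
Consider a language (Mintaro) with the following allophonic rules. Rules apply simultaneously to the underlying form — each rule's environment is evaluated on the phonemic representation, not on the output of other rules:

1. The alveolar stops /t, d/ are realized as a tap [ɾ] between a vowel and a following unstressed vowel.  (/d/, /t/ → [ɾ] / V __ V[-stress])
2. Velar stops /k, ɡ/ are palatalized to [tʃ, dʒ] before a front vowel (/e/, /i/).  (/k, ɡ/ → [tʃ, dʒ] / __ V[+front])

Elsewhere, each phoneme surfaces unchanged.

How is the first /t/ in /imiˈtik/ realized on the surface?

[t]

/t/ (between /i/ and /i/) fails the environment for rule 1, so it stays [t].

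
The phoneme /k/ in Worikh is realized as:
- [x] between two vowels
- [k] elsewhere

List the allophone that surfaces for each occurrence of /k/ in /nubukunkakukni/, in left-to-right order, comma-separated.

[x], [k], [x], [k]

Occurrence 1 (position 5): between two vowels → [x].
Occurrence 2 (position 8): no conditioning environment matches → elsewhere allophone [k].
Occurrence 3 (position 10): between two vowels → [x].
Occurrence 4 (position 12): no conditioning environment matches → elsewhere allophone [k].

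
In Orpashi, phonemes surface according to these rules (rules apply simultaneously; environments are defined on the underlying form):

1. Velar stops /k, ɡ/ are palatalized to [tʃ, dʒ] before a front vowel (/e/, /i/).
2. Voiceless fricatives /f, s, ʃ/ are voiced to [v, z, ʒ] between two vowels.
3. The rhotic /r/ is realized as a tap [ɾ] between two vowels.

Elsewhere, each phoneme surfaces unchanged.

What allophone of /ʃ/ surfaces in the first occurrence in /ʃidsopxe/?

[ʃ]

/ʃ/ (word-initial): rule 2 targets it, but not between two vowels → unchanged [ʃ].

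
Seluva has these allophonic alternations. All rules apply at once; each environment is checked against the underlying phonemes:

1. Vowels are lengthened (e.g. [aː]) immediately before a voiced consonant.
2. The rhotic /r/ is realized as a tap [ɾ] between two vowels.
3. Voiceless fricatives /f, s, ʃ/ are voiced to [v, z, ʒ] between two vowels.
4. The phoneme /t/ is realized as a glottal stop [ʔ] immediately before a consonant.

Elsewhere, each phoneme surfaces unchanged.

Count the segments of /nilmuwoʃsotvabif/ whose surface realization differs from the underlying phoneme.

4

Segments that undergo a rule: /i/ → [iː] (rule 1); /u/ → [uː] (rule 1); /t/ → [ʔ] (rule 4); /a/ → [aː] (rule 1).
All other segments surface unchanged.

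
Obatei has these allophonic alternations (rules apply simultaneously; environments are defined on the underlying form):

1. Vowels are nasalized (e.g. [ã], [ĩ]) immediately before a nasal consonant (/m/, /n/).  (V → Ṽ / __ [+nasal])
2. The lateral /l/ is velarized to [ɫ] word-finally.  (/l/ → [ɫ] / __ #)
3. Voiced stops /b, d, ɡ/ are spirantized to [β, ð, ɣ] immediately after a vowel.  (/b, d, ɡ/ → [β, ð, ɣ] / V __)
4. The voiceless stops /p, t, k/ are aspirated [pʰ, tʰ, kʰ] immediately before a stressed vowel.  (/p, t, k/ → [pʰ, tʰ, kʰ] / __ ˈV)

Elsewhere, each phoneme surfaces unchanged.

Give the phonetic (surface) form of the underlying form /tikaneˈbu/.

[tikãneˈβu]

/t/ (word-initial) fails the environment for rule 4, so it stays [t].
/i/ — between /t/ and /k/; rule 1 does not apply here → [i].
/k/ (between /i/ and /a/): rule 4 targets it, but not immediately before a stressed vowel → unchanged [k].
Rule 1 applies to /a/ (between /k/ and /n/: before a nasal consonant) → [ã].
/e/ (between /n/ and /b/): rule 1 targets it, but not before a nasal consonant → unchanged [e].
/b/ meets the environment for rule 3 (immediately after a vowel) → [β].
/u/ — word-final; rule 1 does not apply here → [u].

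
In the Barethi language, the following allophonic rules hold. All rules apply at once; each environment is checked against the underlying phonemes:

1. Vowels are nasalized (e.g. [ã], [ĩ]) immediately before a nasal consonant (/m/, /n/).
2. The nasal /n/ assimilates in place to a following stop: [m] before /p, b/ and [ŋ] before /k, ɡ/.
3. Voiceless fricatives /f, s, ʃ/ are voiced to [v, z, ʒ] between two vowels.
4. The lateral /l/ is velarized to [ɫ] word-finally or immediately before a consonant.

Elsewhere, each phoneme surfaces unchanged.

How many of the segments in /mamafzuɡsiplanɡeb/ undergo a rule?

3

Segments that undergo a rule: /a/ → [ã] (rule 1); /a/ → [ã] (rule 1); /n/ → [ŋ] (rule 2).
All other segments surface unchanged.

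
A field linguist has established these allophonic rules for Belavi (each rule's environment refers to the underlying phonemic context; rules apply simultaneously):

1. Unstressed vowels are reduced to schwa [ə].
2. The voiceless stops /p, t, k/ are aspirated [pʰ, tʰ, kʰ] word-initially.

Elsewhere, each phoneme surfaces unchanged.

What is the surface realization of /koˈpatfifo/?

/k/ (word-initial): word-initially, so rule 2 applies → [kʰ].
/o/ (between /k/ and /p/) occurs in an unstressed syllable → [ə] by rule 1.
/p/ (between /o/ and /a/) fails the environment for rule 2, so it stays [p].
/a/ — between /p/ and /t/; rule 1 does not apply here → [a].
/t/ (between /a/ and /f/) fails the environment for rule 2, so it stays [t].
/f/ (between /t/ and /i/) is unaffected → [f].
/i/ (between /f/ and /f/) occurs in an unstressed syllable → [ə] by rule 1.
/f/ stays [f].
/o/ — word-final, in an unstressed syllable — surfaces as [ə] (rule 1).

[kʰəˈpatfəfə]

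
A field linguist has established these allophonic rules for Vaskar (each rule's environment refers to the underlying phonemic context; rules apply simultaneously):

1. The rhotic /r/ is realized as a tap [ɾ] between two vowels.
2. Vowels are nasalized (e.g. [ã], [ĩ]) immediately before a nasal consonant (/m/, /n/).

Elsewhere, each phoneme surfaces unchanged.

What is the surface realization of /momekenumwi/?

/m/ stays [m].
Rule 2 applies to /o/ (between /m/ and /m/: before a nasal consonant) → [õ].
/m/ stays [m].
/e/ (between /m/ and /k/) is in the target of rule 2 but the environment (before a nasal consonant) is not met → [e].
/k/ stays [k].
/e/ (between /k/ and /n/): before a nasal consonant, so rule 2 applies → [ẽ].
/n/ (between /e/ and /u/): no rule targets it → [n].
/u/ meets the environment for rule 2 (before a nasal consonant) → [ũ].
/m/ (between /u/ and /w/) is unaffected → [m].
/w/ (between /m/ and /i/) is unaffected → [w].
/i/ (word-final) is in the target of rule 2 but the environment (before a nasal consonant) is not met → [i].

[mõmekẽnũmwi]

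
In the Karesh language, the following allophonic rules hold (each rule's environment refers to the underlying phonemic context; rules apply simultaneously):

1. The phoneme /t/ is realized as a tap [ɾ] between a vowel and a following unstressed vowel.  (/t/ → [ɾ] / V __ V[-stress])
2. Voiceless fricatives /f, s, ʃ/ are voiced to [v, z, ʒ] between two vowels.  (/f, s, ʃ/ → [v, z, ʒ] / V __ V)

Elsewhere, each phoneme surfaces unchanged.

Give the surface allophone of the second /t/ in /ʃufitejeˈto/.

/t/ (between /e/ and /o/): rule 1 targets it, but not between a vowel and a following unstressed vowel → unchanged [t].

[t]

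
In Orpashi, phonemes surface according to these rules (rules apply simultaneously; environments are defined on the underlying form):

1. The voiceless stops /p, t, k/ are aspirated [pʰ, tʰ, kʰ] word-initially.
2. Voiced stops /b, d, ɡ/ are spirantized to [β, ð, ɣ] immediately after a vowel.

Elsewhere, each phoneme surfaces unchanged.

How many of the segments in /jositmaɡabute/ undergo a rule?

Segments that undergo a rule: /ɡ/ → [ɣ] (rule 2); /b/ → [β] (rule 2).
All other segments surface unchanged.

2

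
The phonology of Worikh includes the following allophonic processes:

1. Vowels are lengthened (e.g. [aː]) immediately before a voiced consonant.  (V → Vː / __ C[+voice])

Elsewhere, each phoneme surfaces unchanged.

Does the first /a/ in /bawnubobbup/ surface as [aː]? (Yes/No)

Yes

/a/ (between /b/ and /w/): before a voiced consonant, so rule 1 applies → [aː].
The actual realization is [aː], which matches [aː].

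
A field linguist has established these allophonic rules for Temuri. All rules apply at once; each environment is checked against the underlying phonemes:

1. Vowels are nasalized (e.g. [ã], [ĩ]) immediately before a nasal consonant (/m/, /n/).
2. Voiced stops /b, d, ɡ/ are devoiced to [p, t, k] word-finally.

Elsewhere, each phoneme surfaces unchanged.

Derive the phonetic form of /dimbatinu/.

[dĩmbatĩnu]

/d/ (word-initial) fails the environment for rule 2, so it stays [d].
/i/ meets the environment for rule 1 (before a nasal consonant) → [ĩ].
/m/ (between /i/ and /b/): no rule targets it → [m].
/b/ (between /m/ and /a/): rule 2 targets it, but not word-finally → unchanged [b].
/a/ (between /b/ and /t/) is in the target of rule 1 but the environment (before a nasal consonant) is not met → [a].
/t/ — not in any rule's target class → [t].
Rule 1 applies to /i/ (between /t/ and /n/: before a nasal consonant) → [ĩ].
/n/ (between /i/ and /u/): no rule targets it → [n].
/u/ (word-final) fails the environment for rule 1, so it stays [u].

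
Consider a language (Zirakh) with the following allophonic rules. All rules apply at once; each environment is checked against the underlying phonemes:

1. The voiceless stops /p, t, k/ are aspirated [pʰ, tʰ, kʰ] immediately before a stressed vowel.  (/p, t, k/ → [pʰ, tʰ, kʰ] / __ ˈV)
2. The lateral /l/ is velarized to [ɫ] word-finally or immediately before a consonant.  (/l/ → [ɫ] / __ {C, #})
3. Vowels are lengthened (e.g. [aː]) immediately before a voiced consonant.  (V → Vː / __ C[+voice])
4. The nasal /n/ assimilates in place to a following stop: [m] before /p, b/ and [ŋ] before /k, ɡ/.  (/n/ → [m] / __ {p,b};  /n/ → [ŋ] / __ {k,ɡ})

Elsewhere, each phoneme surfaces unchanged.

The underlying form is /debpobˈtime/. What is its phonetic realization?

[deːbpoːbˈtʰiːme]

/e/ (between /d/ and /b/) occurs before a voiced consonant → [eː] by rule 3.
/p/ (between /b/ and /o/) fails the environment for rule 1, so it stays [p].
/o/ — between /p/ and /b/, before a voiced consonant — surfaces as [oː] (rule 3).
/t/ meets the environment for rule 1 (immediately before a stressed vowel) → [tʰ].
/i/ — between /t/ and /m/, before a voiced consonant — surfaces as [iː] (rule 3).
/e/ — word-final; rule 3 does not apply here → [e].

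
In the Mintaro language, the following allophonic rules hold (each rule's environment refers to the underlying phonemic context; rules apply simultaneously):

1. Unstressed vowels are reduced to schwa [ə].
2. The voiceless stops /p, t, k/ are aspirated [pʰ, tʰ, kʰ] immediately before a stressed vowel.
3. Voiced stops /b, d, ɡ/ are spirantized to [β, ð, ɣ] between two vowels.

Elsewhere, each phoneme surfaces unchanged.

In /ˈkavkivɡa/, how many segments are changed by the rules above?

3

Segments that undergo a rule: /k/ → [kʰ] (rule 2); /i/ → [ə] (rule 1); /a/ → [ə] (rule 1).
All other segments surface unchanged.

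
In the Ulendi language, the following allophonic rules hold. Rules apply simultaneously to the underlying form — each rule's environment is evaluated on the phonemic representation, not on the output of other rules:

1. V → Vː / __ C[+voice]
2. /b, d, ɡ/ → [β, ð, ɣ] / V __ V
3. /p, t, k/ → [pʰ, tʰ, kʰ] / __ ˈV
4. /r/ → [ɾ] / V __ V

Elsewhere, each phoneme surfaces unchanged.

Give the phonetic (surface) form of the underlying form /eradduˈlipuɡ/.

[eːɾaːdduːˈlipuːɡ]

/e/ meets the environment for rule 1 (before a voiced consonant) → [eː].
/r/ — between /e/ and /a/, between two vowels — surfaces as [ɾ] (rule 4).
/a/ — between /r/ and /d/, before a voiced consonant — surfaces as [aː] (rule 1).
/d/ (between /a/ and /d/) is in the target of rule 2 but the environment (between two vowels) is not met → [d].
/d/ (between /d/ and /u/) fails the environment for rule 2, so it stays [d].
/u/ meets the environment for rule 1 (before a voiced consonant) → [uː].
/l/ — not in any rule's target class → [l].
/i/ (between /l/ and /p/) fails the environment for rule 1, so it stays [i].
/p/ (between /i/ and /u/) is in the target of rule 3 but the environment (immediately before a stressed vowel) is not met → [p].
/u/ (between /p/ and /ɡ/) occurs before a voiced consonant → [uː] by rule 1.
/ɡ/ (word-final) is in the target of rule 2 but the environment (between two vowels) is not met → [ɡ].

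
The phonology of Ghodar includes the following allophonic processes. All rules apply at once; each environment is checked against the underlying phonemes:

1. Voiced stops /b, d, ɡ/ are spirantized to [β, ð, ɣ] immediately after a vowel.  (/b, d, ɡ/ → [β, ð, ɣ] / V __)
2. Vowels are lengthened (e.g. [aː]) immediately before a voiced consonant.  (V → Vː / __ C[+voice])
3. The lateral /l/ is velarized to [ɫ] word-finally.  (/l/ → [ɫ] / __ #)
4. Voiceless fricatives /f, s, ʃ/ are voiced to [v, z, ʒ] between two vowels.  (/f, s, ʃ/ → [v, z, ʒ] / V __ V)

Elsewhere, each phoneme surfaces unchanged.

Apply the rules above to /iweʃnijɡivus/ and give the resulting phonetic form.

/i/ (word-initial) occurs before a voiced consonant → [iː] by rule 2.
/w/ (between /i/ and /e/): no rule targets it → [w].
/e/ (between /w/ and /ʃ/) fails the environment for rule 2, so it stays [e].
/ʃ/ — between /e/ and /n/; rule 4 does not apply here → [ʃ].
/n/ (between /ʃ/ and /i/) is unaffected → [n].
/i/ — between /n/ and /j/, before a voiced consonant — surfaces as [iː] (rule 2).
/j/ — not in any rule's target class → [j].
/ɡ/ (between /j/ and /i/): rule 1 targets it, but not immediately after a vowel → unchanged [ɡ].
/i/ (between /ɡ/ and /v/): before a voiced consonant, so rule 2 applies → [iː].
/v/ stays [v].
/u/ (between /v/ and /s/) fails the environment for rule 2, so it stays [u].
/s/ (word-final) fails the environment for rule 4, so it stays [s].

[iːweʃniːjɡiːvus]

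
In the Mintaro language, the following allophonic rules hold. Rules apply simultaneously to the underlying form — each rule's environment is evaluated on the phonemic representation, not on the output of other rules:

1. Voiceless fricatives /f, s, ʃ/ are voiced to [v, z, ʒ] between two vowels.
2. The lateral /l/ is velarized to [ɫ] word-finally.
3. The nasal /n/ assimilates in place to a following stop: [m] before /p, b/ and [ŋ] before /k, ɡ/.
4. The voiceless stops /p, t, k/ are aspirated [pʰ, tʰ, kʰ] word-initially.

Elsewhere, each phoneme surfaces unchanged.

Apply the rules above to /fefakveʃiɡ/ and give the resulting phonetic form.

[fevakveʒiɡ]

/f/ — word-initial; rule 1 does not apply here → [f].
/e/ stays [e].
Rule 1 applies to /f/ (between /e/ and /a/: between two vowels) → [v].
/a/ (between /f/ and /k/) is unaffected → [a].
/k/ (between /a/ and /v/): rule 4 targets it, but not word-initially → unchanged [k].
/v/ (between /k/ and /e/) is unaffected → [v].
/e/ stays [e].
/ʃ/ — between /e/ and /i/, between two vowels — surfaces as [ʒ] (rule 1).
/i/ — not in any rule's target class → [i].
/ɡ/ stays [ɡ].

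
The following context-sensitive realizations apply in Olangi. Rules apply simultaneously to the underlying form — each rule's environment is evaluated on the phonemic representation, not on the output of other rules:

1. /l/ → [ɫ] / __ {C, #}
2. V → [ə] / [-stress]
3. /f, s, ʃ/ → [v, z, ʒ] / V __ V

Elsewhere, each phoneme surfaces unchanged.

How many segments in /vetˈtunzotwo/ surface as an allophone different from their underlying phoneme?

3

Segments that undergo a rule: /e/ → [ə] (rule 2); /o/ → [ə] (rule 2); /o/ → [ə] (rule 2).
All other segments surface unchanged.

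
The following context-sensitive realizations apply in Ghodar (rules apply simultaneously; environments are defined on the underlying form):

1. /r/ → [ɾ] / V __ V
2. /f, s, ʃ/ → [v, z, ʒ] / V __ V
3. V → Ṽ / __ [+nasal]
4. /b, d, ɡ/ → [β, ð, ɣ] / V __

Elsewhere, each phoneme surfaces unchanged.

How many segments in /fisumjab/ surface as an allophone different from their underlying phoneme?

Segments that undergo a rule: /s/ → [z] (rule 2); /u/ → [ũ] (rule 3); /b/ → [β] (rule 4).
All other segments surface unchanged.

3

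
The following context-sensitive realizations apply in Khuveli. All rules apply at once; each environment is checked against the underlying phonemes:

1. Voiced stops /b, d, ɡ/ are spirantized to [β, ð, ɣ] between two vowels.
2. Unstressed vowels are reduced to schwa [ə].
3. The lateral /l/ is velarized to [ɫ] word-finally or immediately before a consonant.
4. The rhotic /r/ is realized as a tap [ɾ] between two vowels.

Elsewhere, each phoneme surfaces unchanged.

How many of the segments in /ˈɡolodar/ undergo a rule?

3

Segments that undergo a rule: /o/ → [ə] (rule 2); /d/ → [ð] (rule 1); /a/ → [ə] (rule 2).
All other segments surface unchanged.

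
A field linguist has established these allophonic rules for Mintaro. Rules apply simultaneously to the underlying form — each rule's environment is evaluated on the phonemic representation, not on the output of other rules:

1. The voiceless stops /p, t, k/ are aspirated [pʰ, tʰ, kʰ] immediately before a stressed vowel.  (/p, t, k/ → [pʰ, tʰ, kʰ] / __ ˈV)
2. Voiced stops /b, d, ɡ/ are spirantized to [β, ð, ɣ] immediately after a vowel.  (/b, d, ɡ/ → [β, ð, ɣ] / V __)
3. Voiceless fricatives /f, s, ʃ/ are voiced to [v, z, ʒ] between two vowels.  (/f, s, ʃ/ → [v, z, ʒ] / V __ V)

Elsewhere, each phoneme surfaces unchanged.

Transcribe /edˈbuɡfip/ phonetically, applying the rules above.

[eðˈbuɣfip]

/e/ — not in any rule's target class → [e].
/d/ — between /e/ and /b/, immediately after a vowel — surfaces as [ð] (rule 2).
/b/ (between /d/ and /u/): rule 2 targets it, but not immediately after a vowel → unchanged [b].
/u/ (between /b/ and /ɡ/): no rule targets it → [u].
/ɡ/ (between /u/ and /f/) occurs immediately after a vowel → [ɣ] by rule 2.
/f/ (between /ɡ/ and /i/) is in the target of rule 3 but the environment (between two vowels) is not met → [f].
/i/ (between /f/ and /p/) is unaffected → [i].
/p/ (word-final) fails the environment for rule 1, so it stays [p].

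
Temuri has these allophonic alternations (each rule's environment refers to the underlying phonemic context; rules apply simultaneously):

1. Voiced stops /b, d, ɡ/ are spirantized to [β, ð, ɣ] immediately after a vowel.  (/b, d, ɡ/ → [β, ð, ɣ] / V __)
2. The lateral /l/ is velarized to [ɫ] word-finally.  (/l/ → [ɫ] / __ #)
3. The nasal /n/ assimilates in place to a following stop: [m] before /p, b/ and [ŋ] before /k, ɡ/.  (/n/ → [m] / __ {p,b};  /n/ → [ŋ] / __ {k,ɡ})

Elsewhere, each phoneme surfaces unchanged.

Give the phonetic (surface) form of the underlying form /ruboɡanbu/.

/r/ — not in any rule's target class → [r].
/u/ (between /r/ and /b/): no rule targets it → [u].
Rule 1 applies to /b/ (between /u/ and /o/: immediately after a vowel) → [β].
/o/ stays [o].
Rule 1 applies to /ɡ/ (between /o/ and /a/: immediately after a vowel) → [ɣ].
/a/ (between /ɡ/ and /n/): no rule targets it → [a].
/n/ (between /a/ and /b/): before a labial or velar stop, so rule 3 applies → [m].
/b/ — between /n/ and /u/; rule 1 does not apply here → [b].
/u/ (word-final) is unaffected → [u].

[ruβoɣambu]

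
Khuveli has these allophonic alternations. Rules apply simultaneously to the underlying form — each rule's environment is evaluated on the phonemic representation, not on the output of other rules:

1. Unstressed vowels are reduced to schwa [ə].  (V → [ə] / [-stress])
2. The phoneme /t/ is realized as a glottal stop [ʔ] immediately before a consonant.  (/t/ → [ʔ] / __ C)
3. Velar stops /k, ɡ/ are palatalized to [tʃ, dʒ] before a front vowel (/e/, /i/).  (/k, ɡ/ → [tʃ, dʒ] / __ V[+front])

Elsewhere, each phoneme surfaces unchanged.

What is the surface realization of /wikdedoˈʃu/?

[wəkdədəˈʃu]

/w/ — not in any rule's target class → [w].
/i/ meets the environment for rule 1 (in an unstressed syllable) → [ə].
/k/ (between /i/ and /d/) fails the environment for rule 3, so it stays [k].
/d/ stays [d].
/e/ meets the environment for rule 1 (in an unstressed syllable) → [ə].
/d/ (between /e/ and /o/) is unaffected → [d].
/o/ — between /d/ and /ʃ/, in an unstressed syllable — surfaces as [ə] (rule 1).
/ʃ/ (between /o/ and /u/) is unaffected → [ʃ].
/u/ (word-final) fails the environment for rule 1, so it stays [u].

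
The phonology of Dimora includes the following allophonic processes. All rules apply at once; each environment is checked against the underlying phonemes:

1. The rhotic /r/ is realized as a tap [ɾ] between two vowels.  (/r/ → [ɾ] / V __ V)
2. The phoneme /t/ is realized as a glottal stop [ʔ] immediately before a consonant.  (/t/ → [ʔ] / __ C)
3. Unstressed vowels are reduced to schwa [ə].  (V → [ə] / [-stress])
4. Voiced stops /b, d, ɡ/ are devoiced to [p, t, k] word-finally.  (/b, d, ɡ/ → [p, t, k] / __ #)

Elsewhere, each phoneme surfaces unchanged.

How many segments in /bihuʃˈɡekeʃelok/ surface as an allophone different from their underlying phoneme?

Segments that undergo a rule: /i/ → [ə] (rule 3); /u/ → [ə] (rule 3); /e/ → [ə] (rule 3); /e/ → [ə] (rule 3); /o/ → [ə] (rule 3).
All other segments surface unchanged.

5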